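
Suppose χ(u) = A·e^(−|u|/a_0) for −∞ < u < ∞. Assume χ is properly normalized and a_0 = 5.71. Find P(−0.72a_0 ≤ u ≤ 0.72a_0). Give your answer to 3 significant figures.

P ≈ 0.763

P = ∫_{−0.72a_0}^{0.72a_0} |χ(u)|² du.
Since A² = 1/(a_0), this is the region integral divided by the full normalization integral.
By symmetry take twice the u ≥ 0 contribution in numerator and denominator; the 2's cancel. Let t = u/a_0; then A² and the length scale cancel, so P = ∫_{0}^{0.72} e^(-2·t) dt ÷ ∫_{0}^{∞} e^(-2·t) dt.
With ∫ e^(-2·t) dt = -e^(-2·t)/2 + C, the region integral is 1/2 - e^(-36/25)/2 and the full one is 1/2.
This works out to P = 0.7631.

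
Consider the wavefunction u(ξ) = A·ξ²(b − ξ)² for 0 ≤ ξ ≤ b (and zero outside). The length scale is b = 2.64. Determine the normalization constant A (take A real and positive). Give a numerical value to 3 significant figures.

A ≈ 0.318

The normalization condition is ∫|u|² dξ = 1 from 0 to b.
Expanding the polynomial and integrating term by term, ∫|u|² dξ = A²·(b^9/630).
With b = 2.64: A² = 0.1011 and A = 0.3180.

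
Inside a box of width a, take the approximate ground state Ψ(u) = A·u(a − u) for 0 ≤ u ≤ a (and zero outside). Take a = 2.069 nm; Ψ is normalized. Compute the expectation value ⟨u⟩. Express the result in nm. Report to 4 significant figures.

⟨u⟩ = ∫ u |Ψ|² du over the full domain.
Expanding the polynomial and integrating term by term, evaluating both integrals, ⟨u⟩ = a/2.
Putting a = 2.069 gives 1.0345.

⟨u⟩ ≈ 1.035 nm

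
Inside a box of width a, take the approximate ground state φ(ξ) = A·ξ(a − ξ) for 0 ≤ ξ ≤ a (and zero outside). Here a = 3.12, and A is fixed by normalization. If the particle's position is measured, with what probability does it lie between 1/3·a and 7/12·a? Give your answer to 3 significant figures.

|φ|² is the probability density, so P = ∫_{1/3·a}^{7/12·a} |φ|² dξ.
With A² fixed by ∫|φ|² = 1, i.e. A² = (a^5/30)^(−1), substitute and integrate.
Substituting u = ξ/a, A² and the length scale cancel in the ratio: P = ∫_{1/3}^{7/12} u^2·(1 - u)^2 du / ∫_{0}^{1} u^2·(1 - u)^2 du.
An antiderivative of u^2·(1 - u)^2 is u^3·(6·u^2 - 15·u + 10)/30; evaluating from 1/3 to 7/12 gives ≈ 0.014783, while the full integral is 1/30.
Evaluating gives P = 0.4435.

P ≈ 0.444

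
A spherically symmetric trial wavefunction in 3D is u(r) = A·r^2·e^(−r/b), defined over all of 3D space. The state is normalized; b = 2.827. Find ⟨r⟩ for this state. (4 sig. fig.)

The expectation value is the |u|²-weighted average of r: ∫ r|u|² 4πr² dr.
Recall ∫₀^∞ r^m e^(−r/β) dr = m!·β^(m+1), the ratio of the moment integral to the normalization integral gives ⟨r⟩ = 7·b/2.
With b = 2.827, ⟨r⟩ = 9.8945.

⟨r⟩ ≈ 9.895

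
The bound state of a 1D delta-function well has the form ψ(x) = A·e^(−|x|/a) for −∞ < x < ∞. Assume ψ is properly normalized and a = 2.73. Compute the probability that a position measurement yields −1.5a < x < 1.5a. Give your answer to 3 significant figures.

P ≈ 0.950

The probability is P = ∫ |ψ|² dx over [−1.5a, 1.5a].
The normalization integral ∫|ψ|²dx over the whole domain equals a·A², and A² cancels in the ratio.
Both integrals are even about x = 0, so only the x ≥ 0 halves are needed (the factors of 2 cancel). Substituting u = x/a, A² and the length scale cancel in the ratio: P = ∫_{0}^{1.5} e^(-2·u) du / ∫_{0}^{∞} e^(-2·u) du.
With ∫ e^(-2·u) du = -e^(-2·u)/2 + C, the region integral is 1/2 - e^(-3)/2 and the full one is 1/2.
This works out to P = 0.9502.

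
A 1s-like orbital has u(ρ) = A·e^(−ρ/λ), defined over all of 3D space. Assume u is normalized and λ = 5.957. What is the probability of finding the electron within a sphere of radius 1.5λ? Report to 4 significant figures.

P ≈ 0.5768

Integrate the radial probability density 4πρ²|u|² over ρ ≤ 1.5λ.
The full normalization integral is A²·[π·λ^3] = 1, fixing A².
Substituting t = ρ/λ, A², 4π and the length scale all cancel in the ratio: P = ∫_{0}^{1.5} t^2·e^(-2·t) dt / ∫_{0}^{∞} t^2·e^(-2·t) dt.
An antiderivative of t^2·e^(-2·t) is -(2·t^2 + 2·t + 1)·e^(-2·t)/4; evaluating from 0 to 1.5 gives 1/4 - 17·e^(-3)/8, while the full integral is 1/4.
This evaluates to P = 0.57681.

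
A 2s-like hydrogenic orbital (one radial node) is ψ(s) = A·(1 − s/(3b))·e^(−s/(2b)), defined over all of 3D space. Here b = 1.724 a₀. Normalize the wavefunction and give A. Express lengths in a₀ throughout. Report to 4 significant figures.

A ≈ 0.1526 a₀^(-3/2)

Require ∫ |ψ|² 4πs² ds = 1 over the whole domain.
Recall ∫₀^∞ s^m e^(−s/β) ds = m!·β^(m+1), carrying out the integral gives A² · 8·π·b^3/3.
Setting this equal to 1 gives A² = 1/(8·π·b^3/3).
Plugging in b = 1.724 yields A = 0.15263.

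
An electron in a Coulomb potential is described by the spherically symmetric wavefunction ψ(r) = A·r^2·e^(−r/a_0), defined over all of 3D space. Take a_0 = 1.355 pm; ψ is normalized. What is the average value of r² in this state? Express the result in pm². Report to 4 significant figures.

⟨r^2⟩ ≈ 25.70 pm^2

⟨r²⟩ = ∫ r^2 |ψ|² 4πr² dr over the full domain.
Since the A² factors cancel between numerator and denominator, ⟨r²⟩ = 14·a_0^2.
With a_0 = 1.355, ⟨r^2⟩ = 25.704.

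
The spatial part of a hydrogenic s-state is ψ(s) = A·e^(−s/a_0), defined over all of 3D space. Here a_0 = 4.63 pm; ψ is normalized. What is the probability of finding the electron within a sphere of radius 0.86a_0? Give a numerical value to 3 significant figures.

P = ∫ |ψ|² 4πs² ds over s ≤ 0.86a_0.
A² is fixed by ∫₀^∞ 4πs²|ψ|² ds = 1, i.e. A² = (π·a_0^3)^(−1).
Let u = s/a_0; then A², 4π and the length scale all cancel, so P = ∫_{0}^{0.86} u^2·e^(-2·u) du ÷ ∫_{0}^{∞} u^2·e^(-2·u) du.
An antiderivative of u^2·e^(-2·u) is -(2·u^2 + 2·u + 1)·e^(-2·u)/4; evaluating from 0 to 0.86 gives 1/4 - 5249·e^(-43/25)/5000, while the full integral is 1/4.
Taking the ratio yields P = 0.2481.

P ≈ 0.248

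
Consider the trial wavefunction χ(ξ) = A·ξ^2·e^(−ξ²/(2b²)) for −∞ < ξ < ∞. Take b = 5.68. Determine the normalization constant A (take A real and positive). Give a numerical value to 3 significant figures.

The normalization condition is ∫|χ|² dξ = 1 from −∞ to ∞.
With χ = A·ξ^2·e^(−ξ²/(2b²)), the integral evaluates to A²·[3·√(π)·b^5/4].
Setting this equal to 1 gives A² = 1/(3·√(π)·b^5/4).
Substituting b = 5.68 gives A² = 0.0001272, so A = 0.01128.

A ≈ 0.0113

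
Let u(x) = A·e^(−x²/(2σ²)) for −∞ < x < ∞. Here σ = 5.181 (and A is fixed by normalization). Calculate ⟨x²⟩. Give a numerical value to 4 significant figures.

By definition ⟨x²⟩ = ∫ x^2 |u(x)|² dx.
With ∫_{−∞}^{∞} x^(2m) e^(−αx²) dx = (2m−1)!!·√π / (2^m α^(m+1/2)), evaluating both integrals, ⟨x²⟩ = σ^2/2.
With σ = 5.181, ⟨x^2⟩ = 13.421.

⟨x^2⟩ ≈ 13.42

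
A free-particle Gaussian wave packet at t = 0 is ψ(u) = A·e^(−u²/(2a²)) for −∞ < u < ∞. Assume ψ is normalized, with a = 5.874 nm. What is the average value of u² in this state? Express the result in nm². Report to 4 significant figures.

⟨u^2⟩ ≈ 17.25 nm^2

The expectation value is the |ψ|²-weighted average of u^2: ∫ u^2|ψ|² du.
Using the Gaussian integral ∫_{−∞}^{∞} e^(−αu²) du = √(π/α), since the A² factors cancel between numerator and denominator, ⟨u²⟩ = a^2/2.
Putting a = 5.874 gives 17.252.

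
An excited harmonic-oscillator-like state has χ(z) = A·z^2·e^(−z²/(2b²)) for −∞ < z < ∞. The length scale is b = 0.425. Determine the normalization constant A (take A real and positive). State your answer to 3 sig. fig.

A ≈ 7.37

The normalization condition is ∫|χ|² dz = 1 from −∞ to ∞.
With χ = A·z^2·e^(−z²/(2b²)), the integral evaluates to A²·[3·√(π)·b^5/4].
Setting this equal to 1 gives A² = 1/(3·√(π)·b^5/4).
Substituting b = 0.425 gives A² = 54.25, so A = 7.366.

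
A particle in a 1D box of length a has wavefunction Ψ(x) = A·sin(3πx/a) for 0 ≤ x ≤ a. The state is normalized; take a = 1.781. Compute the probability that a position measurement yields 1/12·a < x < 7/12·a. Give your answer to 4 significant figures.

|Ψ|² is the probability density, so P = ∫_{1/12·a}^{7/12·a} |Ψ|² dx.
The normalization integral ∫|Ψ|²dx over the whole domain equals a/2·A², and A² cancels in the ratio.
Substituting u = x/a, A² and the length scale cancel in the ratio: P = ∫_{1/12}^{7/12} sin(3·π·u)^2 du / ∫_{0}^{1} sin(3·π·u)^2 du.
With ∫ sin(3·π·u)^2 du = u/2 - sin(6·π·u)/(12·π) + C, the region integral is 1/(6·π) + 1/4 and the full one is 1/2.
This works out to P = (2 + 3·π)/(6·π).

P ≈ 0.6061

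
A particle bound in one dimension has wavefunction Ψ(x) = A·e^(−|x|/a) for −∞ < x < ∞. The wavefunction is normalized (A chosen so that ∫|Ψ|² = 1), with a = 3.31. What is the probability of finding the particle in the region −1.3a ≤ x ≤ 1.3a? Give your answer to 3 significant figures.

P ≈ 0.926

P = ∫_{−1.3a}^{1.3a} |Ψ(x)|² dx.
The normalization integral ∫|Ψ|²dx over the whole domain equals a·A², and A² cancels in the ratio.
Both integrals are even about x = 0, so only the x ≥ 0 halves are needed (the factors of 2 cancel). Substituting u = x/a, A² and the length scale cancel in the ratio: P = ∫_{0}^{1.3} e^(-2·u) du / ∫_{0}^{∞} e^(-2·u) du.
Using ∫ e^(-2·u) du = -e^(-2·u)/2, the numerator is 1/2 - e^(-13/5)/2 and the denominator is 1/2.
The result is P = 0.9257.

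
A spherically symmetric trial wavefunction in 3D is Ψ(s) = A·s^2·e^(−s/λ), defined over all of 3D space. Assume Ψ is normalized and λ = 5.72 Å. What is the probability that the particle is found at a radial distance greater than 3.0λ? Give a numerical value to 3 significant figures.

P ≈ 0.606

P = ∫ |Ψ|² 4πs² ds over s > 3.0λ.
A² is fixed by ∫₀^∞ 4πs²|Ψ|² ds = 1, i.e. A² = (45·π·λ^7/2)^(−1).
In terms of u = s/λ (A², 4π and the length scale all cancel between numerator and denominator), P = [∫_{3.0}^{∞} u^6·e^(-2·u) du] / [∫_{0}^{∞} u^6·e^(-2·u) du].
Using ∫ u^6·e^(-2·u) du = -(4·u^6 + 12·u^5 + 30·u^4 + 60·u^3 + 90·u^2 + 90·u + 45)·e^(-2·u)/8, the numerator is ≈ 3.4105 and the denominator is 45/8.
The region integral divided by the full integral gives P = 0.6063.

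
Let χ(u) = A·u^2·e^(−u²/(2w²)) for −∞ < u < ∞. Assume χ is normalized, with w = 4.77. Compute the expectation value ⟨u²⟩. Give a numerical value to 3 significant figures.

⟨u²⟩ = ∫ u^2 |χ|² du over the full domain.
Differentiating ∫e^(−αu²) du = √(π/α) under α to get the higher moments, evaluating both integrals, ⟨u²⟩ = 5·w^2/2.
Putting w = 4.77 gives 56.88.

⟨u^2⟩ ≈ 56.9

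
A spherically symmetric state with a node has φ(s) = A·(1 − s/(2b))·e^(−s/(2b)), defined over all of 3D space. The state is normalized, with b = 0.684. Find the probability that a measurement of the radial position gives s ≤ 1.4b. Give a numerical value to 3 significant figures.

With dV = 4πs²ds, the probability is ∫|φ|² dV over s ≤ 1.4b.
Normalization gives A² = 1/(8·π·b^3).
Let u = s/b; then A², 4π and the length scale all cancel, so P = ∫_{0}^{1.4} u^2·(1 - u/2)^2·e^(-u) du ÷ ∫_{0}^{∞} u^2·(1 - u/2)^2·e^(-u) du.
With ∫ u^2·(1 - u/2)^2·e^(-u) du = -(u^4/4 + u^2 + 2·u + 2)·e^(-u) + C, the region integral is ≈ 0.096173 and the full one is 2.
This evaluates to P = 0.04809.

P ≈ 0.0481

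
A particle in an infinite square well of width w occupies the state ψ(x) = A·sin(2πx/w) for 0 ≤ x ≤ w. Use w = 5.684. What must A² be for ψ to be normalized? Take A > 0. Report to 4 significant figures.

The normalization condition is ∫|ψ|² dx = 1 from 0 to w.
With ∫₀^w sin²(nπx/w) dx = w/2, the integral (without the A² prefactor) comes out to w/2.
Hence A² = 1/[w/2].
Substituting w = 5.684 gives A² = 0.35186, so A = 0.59318.

A^2 ≈ 0.3519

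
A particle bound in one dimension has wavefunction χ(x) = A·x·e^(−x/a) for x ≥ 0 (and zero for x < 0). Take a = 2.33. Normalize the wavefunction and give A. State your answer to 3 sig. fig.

The normalization condition is ∫|χ|² dx = 1 from 0 to ∞.
Carrying out the integral gives A² · a^3/4.
So A² = (a^3/4)^(−1).
Substituting a = 2.33 gives A² = 0.3162, so A = 0.5623.

A ≈ 0.562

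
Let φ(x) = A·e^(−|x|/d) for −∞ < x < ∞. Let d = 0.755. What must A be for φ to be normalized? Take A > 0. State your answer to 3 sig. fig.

Require ∫ |φ|² dx = 1 over the whole domain.
Using ∫₀^∞ xⁿ e^(−αx) dx = n!/αⁿ⁺¹, carrying out the integral gives A² · d.
So A² = (d)^(−1).
With d = 0.755: A² = 1.325 and A = 1.151.

A ≈ 1.15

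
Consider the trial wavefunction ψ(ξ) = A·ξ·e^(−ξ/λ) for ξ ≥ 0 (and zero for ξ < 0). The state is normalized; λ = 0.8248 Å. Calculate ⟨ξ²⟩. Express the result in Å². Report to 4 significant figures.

By definition ⟨ξ²⟩ = ∫ ξ^2 |ψ(ξ)|² dξ.
The ratio of the moment integral to the normalization integral gives ⟨ξ²⟩ = 3·λ^2.
Putting λ = 0.8248 gives 2.0409.

⟨ξ^2⟩ ≈ 2.041 Å^2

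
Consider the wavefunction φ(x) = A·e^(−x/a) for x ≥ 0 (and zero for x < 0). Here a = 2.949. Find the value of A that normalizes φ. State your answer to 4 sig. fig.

A ≈ 0.8235

We need A² ∫|f|² dx = 1, taking the integral from 0 to ∞.
With ∫₀^∞ x^0 e^(−αx) dx = 0!/α^1, ∫|φ|² dx = A²·(a/2).
So A² = (a/2)^(−1).
Substituting a = 2.949 gives A² = 0.67820, so A = 0.82353.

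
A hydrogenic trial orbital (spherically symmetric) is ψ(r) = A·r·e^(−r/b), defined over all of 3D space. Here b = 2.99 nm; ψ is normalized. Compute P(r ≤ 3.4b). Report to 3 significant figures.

P ≈ 0.808

P = ∫ |ψ|² 4πr² dr over r ≤ 3.4b.
The full normalization integral is A²·[3·π·b^5] = 1, fixing A².
Let u = r/b; then A², 4π and the length scale all cancel, so P = ∫_{0}^{3.4} u^4·e^(-2·u) du ÷ ∫_{0}^{∞} u^4·e^(-2·u) du.
An antiderivative of u^4·e^(-2·u) is -(u^4/2 + u^3 + 3·u^2/2 + 3·u/2 + 3/4)·e^(-2·u); evaluating from 0 to 3.4 gives ≈ 0.60598, while the full integral is 3/4.
The region integral divided by the full integral gives P = 0.8080.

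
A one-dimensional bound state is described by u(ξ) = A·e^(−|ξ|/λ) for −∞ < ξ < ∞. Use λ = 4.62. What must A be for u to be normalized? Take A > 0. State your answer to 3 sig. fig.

The normalization condition is ∫|u|² dξ = 1 from −∞ to ∞.
The integral (without the A² prefactor) comes out to λ.
So A² = (λ)^(−1).
Substituting λ = 4.62 gives A² = 0.2165, so A = 0.4652.

A ≈ 0.465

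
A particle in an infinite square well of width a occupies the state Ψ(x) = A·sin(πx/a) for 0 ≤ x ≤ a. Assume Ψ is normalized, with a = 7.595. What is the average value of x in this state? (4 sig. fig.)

⟨x⟩ = ∫ x |Ψ|² dx over the full domain.
The ratio of the moment integral to the normalization integral gives ⟨x⟩ = a/2.
With a = 7.595, ⟨x⟩ = 3.7975.

⟨x⟩ ≈ 3.798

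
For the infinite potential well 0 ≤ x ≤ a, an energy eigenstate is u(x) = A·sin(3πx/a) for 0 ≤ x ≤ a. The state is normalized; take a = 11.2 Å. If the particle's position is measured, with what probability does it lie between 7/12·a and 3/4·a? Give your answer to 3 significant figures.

P ≈ 0.0606

The probability is P = ∫ |u|² dx over [7/12·a, 3/4·a].
Since A² = 1/(a/2), this is the region integral divided by the full normalization integral.
Substituting t = x/a, A² and the length scale cancel in the ratio: P = ∫_{7/12}^{3/4} sin(3·π·t)^2 dt / ∫_{0}^{1} sin(3·π·t)^2 dt.
With ∫ sin(3·π·t)^2 dt = t/2 - sin(6·π·t)/(12·π) + C, the region integral is 1/12 - 1/(6·π) and the full one is 1/2.
Evaluating gives P = (-2 + π)/(6·π).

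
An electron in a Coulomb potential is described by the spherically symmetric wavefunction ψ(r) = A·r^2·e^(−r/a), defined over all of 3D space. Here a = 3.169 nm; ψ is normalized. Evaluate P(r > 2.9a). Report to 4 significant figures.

P ≈ 0.6384

Integrate the radial probability density 4πr²|ψ|² over r > 2.9a.
Normalization gives A² = 1/(45·π·a^7/2).
In terms of u = r/a (A², 4π and the length scale all cancel between numerator and denominator), P = [∫_{2.9}^{∞} u^6·e^(-2·u) du] / [∫_{0}^{∞} u^6·e^(-2·u) du].
An antiderivative of u^6·e^(-2·u) is -(4·u^6 + 12·u^5 + 30·u^4 + 60·u^3 + 90·u^2 + 90·u + 45)·e^(-2·u)/8; evaluating from 2.9 to ∞ gives ≈ 3.59095, while the full integral is 45/8.
Taking the ratio yields P = 0.63839.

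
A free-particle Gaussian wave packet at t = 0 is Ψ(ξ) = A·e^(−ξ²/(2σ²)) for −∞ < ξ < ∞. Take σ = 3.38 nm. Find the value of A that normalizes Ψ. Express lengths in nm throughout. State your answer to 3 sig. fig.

A ≈ 0.409 nm^(-1/2)

Normalization requires ∫|Ψ|² dξ = 1, integrated from −∞ to ∞.
Carrying out the integral gives A² · √(π)·σ.
With σ = 3.38: A² = 0.1669 and A = 0.4086.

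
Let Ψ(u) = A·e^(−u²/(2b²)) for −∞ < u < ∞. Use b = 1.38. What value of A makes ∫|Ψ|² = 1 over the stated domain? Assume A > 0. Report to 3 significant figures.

Normalization requires ∫|Ψ|² du = 1, integrated from −∞ to ∞.
Using the Gaussian integral ∫_{−∞}^{∞} e^(−αu²) du = √(π/α), ∫|Ψ|² du = A²·(√(π)·b).
With b = 1.38: A² = 0.4088 and A = 0.6394.

A ≈ 0.639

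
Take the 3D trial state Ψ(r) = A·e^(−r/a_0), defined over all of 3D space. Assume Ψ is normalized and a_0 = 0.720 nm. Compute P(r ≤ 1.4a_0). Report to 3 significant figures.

P = ∫ |Ψ|² 4πr² dr over r ≤ 1.4a_0.
The full normalization integral is A²·[π·a_0^3] = 1, fixing A².
Substituting u = r/a_0, A², 4π and the length scale all cancel in the ratio: P = ∫_{0}^{1.4} u^2·e^(-2·u) du / ∫_{0}^{∞} u^2·e^(-2·u) du.
With ∫ u^2·e^(-2·u) du = -(2·u^2 + 2·u + 1)·e^(-2·u)/4 + C, the region integral is 1/4 - 193·e^(-14/5)/100 and the full one is 1/4.
This evaluates to P = 0.5305.

P ≈ 0.531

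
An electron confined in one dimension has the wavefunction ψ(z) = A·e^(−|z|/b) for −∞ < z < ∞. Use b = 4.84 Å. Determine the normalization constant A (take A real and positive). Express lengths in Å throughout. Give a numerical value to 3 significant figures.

A ≈ 0.455 Å^(-1/2)

We need A² ∫|f|² dz = 1, taking the integral from −∞ to ∞.
With ψ = A·e^(−|z|/b), the integral evaluates to A²·[b].
So A² = (b)^(−1).
Substituting b = 4.84 gives A² = 0.2066, so A = 0.4545.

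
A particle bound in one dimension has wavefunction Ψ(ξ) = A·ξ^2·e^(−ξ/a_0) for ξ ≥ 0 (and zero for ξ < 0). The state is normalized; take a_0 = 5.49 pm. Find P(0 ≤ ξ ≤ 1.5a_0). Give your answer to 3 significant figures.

The probability is P = ∫ |Ψ|² dξ over [0, 1.5a_0].
The normalization integral ∫|Ψ|²dξ over the whole domain equals 3·a_0^5/4·A², and A² cancels in the ratio.
In terms of u = ξ/a_0 (A² and the length scale cancel between numerator and denominator), P = [∫_{0}^{1.5} u^4·e^(-2·u) du] / [∫_{0}^{∞} u^4·e^(-2·u) du].
An antiderivative of u^4·e^(-2·u) is -(u^4/2 + u^3 + 3·u^2/2 + 3·u/2 + 3/4)·e^(-2·u); evaluating from 0 to 1.5 gives 3/4 - 393·e^(-3)/32, while the full integral is 3/4.
Taking the ratio, P = 0.1847.

P ≈ 0.185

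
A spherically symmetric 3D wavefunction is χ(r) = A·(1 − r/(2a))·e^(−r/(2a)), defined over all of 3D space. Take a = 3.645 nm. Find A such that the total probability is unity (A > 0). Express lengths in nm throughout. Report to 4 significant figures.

Require ∫ |χ|² 4πr² dr = 1 over the whole domain.
(Spherical symmetry: dV = 4πr² dr.)
The integral (without the A² prefactor) comes out to 8·π·a^3.
Plugging in a = 3.645 yields A = 0.028664.

A ≈ 0.02866 nm^(-3/2)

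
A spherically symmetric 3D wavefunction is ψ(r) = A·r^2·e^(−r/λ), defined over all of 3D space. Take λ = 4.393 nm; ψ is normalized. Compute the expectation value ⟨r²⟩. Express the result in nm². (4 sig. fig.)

⟨r^2⟩ ≈ 270.2 nm^2

⟨r²⟩ = ∫ r^2 |ψ|² 4πr² dr over the full domain.
Recall ∫₀^∞ r^m e^(−r/β) dr = m!·β^(m+1), evaluating both integrals, ⟨r²⟩ = 14·λ^2.
Putting λ = 4.393 gives 270.18.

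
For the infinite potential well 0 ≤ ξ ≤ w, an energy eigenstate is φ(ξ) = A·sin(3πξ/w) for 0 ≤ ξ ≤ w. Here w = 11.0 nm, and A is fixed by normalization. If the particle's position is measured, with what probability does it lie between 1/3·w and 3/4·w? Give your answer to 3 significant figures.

P = ∫_{1/3·w}^{3/4·w} |φ(ξ)|² dξ.
Since A² = 1/(w/2), this is the region integral divided by the full normalization integral.
Let u = ξ/w; then A² and the length scale cancel, so P = ∫_{1/3}^{3/4} sin(3·π·u)^2 du ÷ ∫_{0}^{1} sin(3·π·u)^2 du.
With ∫ sin(3·π·u)^2 du = u/2 - sin(6·π·u)/(12·π) + C, the region integral is 5/24 - 1/(12·π) and the full one is 1/2.
This works out to P = (-2 + 5·π)/(12·π).

P ≈ 0.364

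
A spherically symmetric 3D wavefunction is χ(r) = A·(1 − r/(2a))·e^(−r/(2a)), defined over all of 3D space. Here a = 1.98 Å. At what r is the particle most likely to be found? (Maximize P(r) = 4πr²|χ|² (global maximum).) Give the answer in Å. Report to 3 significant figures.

r ≈ 10.4 Å

Set d/dr [P(r) = 4πr²|χ|²] = 0 and solve for r > 0.
This gives r = a·(√(5) + 3).
With a = 1.98, the most probable radial distance is 10.37 Å.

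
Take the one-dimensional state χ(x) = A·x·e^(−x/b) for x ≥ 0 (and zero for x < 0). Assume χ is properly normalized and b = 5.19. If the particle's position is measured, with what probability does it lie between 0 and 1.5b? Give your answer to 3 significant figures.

|χ|² is the probability density, so P = ∫_{0}^{1.5b} |χ|² dx.
Since A² = 1/(b^3/4), this is the region integral divided by the full normalization integral.
In terms of u = x/b (A² and the length scale cancel between numerator and denominator), P = [∫_{0}^{1.5} u^2·e^(-2·u) du] / [∫_{0}^{∞} u^2·e^(-2·u) du].
Using ∫ u^2·e^(-2·u) du = -(2·u^2 + 2·u + 1)·e^(-2·u)/4, the numerator is 1/4 - 17·e^(-3)/8 and the denominator is 1/4.
Taking the ratio, P = 0.5768.

P ≈ 0.577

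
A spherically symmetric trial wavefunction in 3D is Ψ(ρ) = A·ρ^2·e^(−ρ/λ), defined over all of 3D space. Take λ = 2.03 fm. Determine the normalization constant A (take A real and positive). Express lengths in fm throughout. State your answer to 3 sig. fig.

A ≈ 0.00998 fm^(-7/2)

We need A² ∫|f|² 4πρ² dρ = 1, taking the integral from 0 to ∞.
Recall ∫₀^∞ ρ^m e^(−ρ/β) dρ = m!·β^(m+1), carrying out the integral gives A² · 45·π·λ^7/2.
So A² = (45·π·λ^7/2)^(−1).
With λ = 2.03: A² = 0.00009959 and A = 0.009979.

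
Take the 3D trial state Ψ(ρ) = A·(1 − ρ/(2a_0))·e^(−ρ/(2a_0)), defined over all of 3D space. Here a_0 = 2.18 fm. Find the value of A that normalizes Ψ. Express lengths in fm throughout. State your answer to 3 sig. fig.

A ≈ 0.0620 fm^(-3/2)

Normalization requires ∫|Ψ|² 4πρ² dρ = 1, integrated from 0 to ∞.
(Spherical symmetry: dV = 4πρ² dρ.)
∫|Ψ|² 4πρ² dρ = A²·(8·π·a_0^3).
Setting this equal to 1 gives A² = 1/(8·π·a_0^3).
With a_0 = 2.18: A² = 0.003841 and A = 0.06197.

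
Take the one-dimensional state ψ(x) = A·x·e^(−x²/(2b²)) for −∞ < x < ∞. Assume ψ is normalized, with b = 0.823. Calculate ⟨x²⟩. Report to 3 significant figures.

⟨x^2⟩ ≈ 1.02

The expectation value is the |ψ|²-weighted average of x^2: ∫ x^2|ψ|² dx.
Since the A² factors cancel between numerator and denominator, ⟨x²⟩ = 3·b^2/2.
With b = 0.823, ⟨x^2⟩ = 1.016.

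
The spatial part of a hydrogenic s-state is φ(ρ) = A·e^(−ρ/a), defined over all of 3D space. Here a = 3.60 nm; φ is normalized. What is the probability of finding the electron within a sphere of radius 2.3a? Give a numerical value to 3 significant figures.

P = ∫ |φ|² 4πρ² dρ over ρ ≤ 2.3a.
A² is fixed by ∫₀^∞ 4πρ²|φ|² dρ = 1, i.e. A² = (π·a^3)^(−1).
In terms of u = ρ/a (A², 4π and the length scale all cancel between numerator and denominator), P = [∫_{0}^{2.3} u^2·e^(-2·u) du] / [∫_{0}^{∞} u^2·e^(-2·u) du].
With ∫ u^2·e^(-2·u) du = -(2·u^2 + 2·u + 1)·e^(-2·u)/4 + C, the region integral is 1/4 - 809·e^(-23/5)/200 and the full one is 1/4.
The region integral divided by the full integral gives P = 0.8374.

P ≈ 0.837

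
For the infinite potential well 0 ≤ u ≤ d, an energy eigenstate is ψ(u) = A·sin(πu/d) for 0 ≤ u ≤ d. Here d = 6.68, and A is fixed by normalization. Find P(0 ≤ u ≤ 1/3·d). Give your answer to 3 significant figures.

P ≈ 0.196

The probability is P = ∫ |ψ|² du over [0, 1/3·d].
The normalization integral ∫|ψ|²du over the whole domain equals d/2·A², and A² cancels in the ratio.
Substituting t = u/d, A² and the length scale cancel in the ratio: P = ∫_{0}^{1/3} sin(π·t)^2 dt / ∫_{0}^{1} sin(π·t)^2 dt.
An antiderivative of sin(π·t)^2 is t/2 - sin(2·π·t)/(4·π); evaluating from 0 to 1/3 gives -√(3)/(8·π) + 1/6, while the full integral is 1/2.
Taking the ratio, P = (-√(3)/4 + π/3)/π.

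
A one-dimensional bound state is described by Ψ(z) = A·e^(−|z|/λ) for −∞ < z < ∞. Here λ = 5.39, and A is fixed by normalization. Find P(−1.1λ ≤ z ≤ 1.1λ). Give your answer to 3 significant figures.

P ≈ 0.889

The probability is P = ∫ |Ψ|² dz over [−1.1λ, 1.1λ].
With A² fixed by ∫|Ψ|² = 1, i.e. A² = (λ)^(−1), substitute and integrate.
Both integrals are even about z = 0, so only the z ≥ 0 halves are needed (the factors of 2 cancel). Let u = z/λ; then A² and the length scale cancel, so P = ∫_{0}^{1.1} e^(-2·u) du ÷ ∫_{0}^{∞} e^(-2·u) du.
Using ∫ e^(-2·u) du = -e^(-2·u)/2, the numerator is 1/2 - e^(-11/5)/2 and the denominator is 1/2.
This works out to P = 0.8892.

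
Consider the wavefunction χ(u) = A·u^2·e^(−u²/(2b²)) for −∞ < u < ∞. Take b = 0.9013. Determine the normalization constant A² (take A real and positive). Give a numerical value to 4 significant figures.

We need A² ∫|f|² du = 1, taking the integral from −∞ to ∞.
With χ = A·u^2·e^(−u²/(2b²)), the integral evaluates to A²·[3·√(π)·b^5/4].
So A² = (3·√(π)·b^5/4)^(−1).
Plugging in b = 0.9013 yields A = 1.1246.

A^2 ≈ 1.265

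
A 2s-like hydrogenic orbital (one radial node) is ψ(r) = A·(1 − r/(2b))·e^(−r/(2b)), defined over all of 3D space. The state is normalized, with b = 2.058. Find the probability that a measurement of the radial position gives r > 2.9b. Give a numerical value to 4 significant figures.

P ≈ 0.9324

Integrate the radial probability density 4πr²|ψ|² over r > 2.9b.
The full normalization integral is A²·[8·π·b^3] = 1, fixing A².
Let u = r/b; then A², 4π and the length scale all cancel, so P = ∫_{2.9}^{∞} u^2·(1 - u/2)^2·e^(-u) du ÷ ∫_{0}^{∞} u^2·(1 - u/2)^2·e^(-u) du.
With ∫ u^2·(1 - u/2)^2·e^(-u) du = -(u^4/4 + u^2 + 2·u + 2)·e^(-u) + C, the region integral is ≈ 1.86485 and the full one is 2.
The region integral divided by the full integral gives P = 0.93242.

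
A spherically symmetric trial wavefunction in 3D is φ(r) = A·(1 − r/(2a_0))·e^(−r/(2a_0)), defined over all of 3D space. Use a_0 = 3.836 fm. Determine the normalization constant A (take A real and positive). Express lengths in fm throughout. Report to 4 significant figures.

A ≈ 0.02655 fm^(-3/2)

The normalization condition is ∫|φ|² 4πr² dr = 1 from 0 to ∞.
The angular integral contributes 4π, leaving ∫₀^∞ r²|φ|² dr.
Carrying out the integral gives A² · 8·π·a_0^3.
Hence A² = 1/[8·π·a_0^3].
With a_0 = 3.836: A² = 0.00070489 and A = 0.026550.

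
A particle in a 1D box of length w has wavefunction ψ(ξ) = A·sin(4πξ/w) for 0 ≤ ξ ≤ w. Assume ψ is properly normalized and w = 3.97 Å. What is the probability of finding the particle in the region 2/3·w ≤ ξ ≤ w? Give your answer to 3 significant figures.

P ≈ 0.299

The probability is P = ∫ |ψ|² dξ over [2/3·w, w].
Since A² = 1/(w/2), this is the region integral divided by the full normalization integral.
Substituting u = ξ/w, A² and the length scale cancel in the ratio: P = ∫_{2/3}^{1} sin(4·π·u)^2 du / ∫_{0}^{1} sin(4·π·u)^2 du.
With ∫ sin(4·π·u)^2 du = u/2 - sin(4·π·u)·cos(4·π·u)/(8·π) + C, the region integral is -√(3)/(32·π) + 1/6 and the full one is 1/2.
The result is P = (-√(3)/16 + π/3)/π.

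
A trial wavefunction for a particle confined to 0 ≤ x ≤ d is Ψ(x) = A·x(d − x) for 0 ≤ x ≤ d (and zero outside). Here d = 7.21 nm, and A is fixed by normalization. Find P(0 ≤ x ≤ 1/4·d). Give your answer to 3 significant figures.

P = ∫_{0}^{1/4·d} |Ψ(x)|² dx.
The normalization integral ∫|Ψ|²dx over the whole domain equals d^5/30·A², and A² cancels in the ratio.
Let u = x/d; then A² and the length scale cancel, so P = ∫_{0}^{1/4} u^2·(1 - u)^2 du ÷ ∫_{0}^{1} u^2·(1 - u)^2 du.
With ∫ u^2·(1 - u)^2 du = u^3·(6·u^2 - 15·u + 10)/30 + C, the region integral is ≈ 0.0034505 and the full one is 1/30.
This works out to P = 53/512.

P ≈ 0.104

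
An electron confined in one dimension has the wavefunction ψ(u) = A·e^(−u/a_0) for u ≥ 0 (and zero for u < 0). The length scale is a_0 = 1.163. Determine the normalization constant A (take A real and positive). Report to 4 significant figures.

The normalization condition is ∫|ψ|² du = 1 from 0 to ∞.
Recall ∫₀^∞ u^m e^(−u/β) du = m!·β^(m+1), the integral (without the A² prefactor) comes out to a_0/2.
Hence A² = 1/[a_0/2].
With a_0 = 1.163: A² = 1.7197 and A = 1.3114.

A ≈ 1.311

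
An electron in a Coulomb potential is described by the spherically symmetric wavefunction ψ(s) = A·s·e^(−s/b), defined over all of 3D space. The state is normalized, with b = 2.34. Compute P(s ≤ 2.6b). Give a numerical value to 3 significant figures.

With dV = 4πs²ds, the probability is ∫|ψ|² dV over s ≤ 2.6b.
Normalization gives A² = 1/(3·π·b^5).
Let u = s/b; then A², 4π and the length scale all cancel, so P = ∫_{0}^{2.6} u^4·e^(-2·u) du ÷ ∫_{0}^{∞} u^4·e^(-2·u) du.
An antiderivative of u^4·e^(-2·u) is -(u^4/2 + u^3 + 3·u^2/2 + 3·u/2 + 3/4)·e^(-2·u); evaluating from 0 to 2.6 gives ≈ 0.44540, while the full integral is 3/4.
Taking the ratio yields P = 0.5939.

P ≈ 0.594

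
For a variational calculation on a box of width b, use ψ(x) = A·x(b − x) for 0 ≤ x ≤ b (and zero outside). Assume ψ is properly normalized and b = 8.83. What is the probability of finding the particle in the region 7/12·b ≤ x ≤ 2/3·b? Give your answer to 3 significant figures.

P ≈ 0.137

|ψ|² is the probability density, so P = ∫_{7/12·b}^{2/3·b} |ψ|² dx.
The normalization integral ∫|ψ|²dx over the whole domain equals b^5/30·A², and A² cancels in the ratio.
Substituting u = x/b, A² and the length scale cancel in the ratio: P = ∫_{7/12}^{2/3} u^2·(1 - u)^2 du / ∫_{0}^{1} u^2·(1 - u)^2 du.
Using ∫ u^2·(1 - u)^2 du = u^3·(6·u^2 - 15·u + 10)/30, the numerator is ≈ 0.0045581 and the denominator is 1/30.
The result is P = 0.1367.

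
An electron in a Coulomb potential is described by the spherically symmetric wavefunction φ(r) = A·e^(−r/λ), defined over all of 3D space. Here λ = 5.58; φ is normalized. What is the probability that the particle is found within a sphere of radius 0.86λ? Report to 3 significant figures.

Integrate the radial probability density 4πr²|φ|² over r ≤ 0.86λ.
Normalization gives A² = 1/(π·λ^3).
In terms of u = r/λ (A², 4π and the length scale all cancel between numerator and denominator), P = [∫_{0}^{0.86} u^2·e^(-2·u) du] / [∫_{0}^{∞} u^2·e^(-2·u) du].
With ∫ u^2·e^(-2·u) du = -(2·u^2 + 2·u + 1)·e^(-2·u)/4 + C, the region integral is 1/4 - 5249·e^(-43/25)/5000 and the full one is 1/4.
Taking the ratio yields P = 0.2481.

P ≈ 0.248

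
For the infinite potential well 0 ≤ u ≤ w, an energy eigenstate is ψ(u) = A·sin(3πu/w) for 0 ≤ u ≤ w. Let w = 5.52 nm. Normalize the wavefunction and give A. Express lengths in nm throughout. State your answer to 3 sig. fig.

A ≈ 0.602 nm^(-1/2)

Require ∫ |ψ|² du = 1 over the whole domain.
With ψ = A·sin(3πu/w), the integral evaluates to A²·[w/2].
With w = 5.52: A² = 0.3623 and A = 0.6019.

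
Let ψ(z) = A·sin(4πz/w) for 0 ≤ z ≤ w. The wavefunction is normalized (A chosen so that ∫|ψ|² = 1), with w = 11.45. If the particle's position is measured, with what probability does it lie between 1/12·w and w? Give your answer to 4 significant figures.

P ≈ 0.9511

|ψ|² is the probability density, so P = ∫_{1/12·w}^{w} |ψ|² dz.
With A² fixed by ∫|ψ|² = 1, i.e. A² = (w/2)^(−1), substitute and integrate.
Let u = z/w; then A² and the length scale cancel, so P = ∫_{1/12}^{1} sin(4·π·u)^2 du ÷ ∫_{0}^{1} sin(4·π·u)^2 du.
Using ∫ sin(4·π·u)^2 du = u/2 - sin(4·π·u)·cos(4·π·u)/(8·π), the numerator is √(3)/(32·π) + 11/24 and the denominator is 1/2.
The result is P = √(3)/(16·π) + 11/12.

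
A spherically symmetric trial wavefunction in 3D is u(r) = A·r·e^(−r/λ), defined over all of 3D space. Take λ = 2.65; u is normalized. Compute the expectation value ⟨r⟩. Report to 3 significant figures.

The expectation value is the |u|²-weighted average of r: ∫ r|u|² 4πr² dr.
Since the A² factors cancel between numerator and denominator, ⟨r⟩ = 5·λ/2.
Putting λ = 2.65 gives 6.625.

⟨r⟩ ≈ 6.63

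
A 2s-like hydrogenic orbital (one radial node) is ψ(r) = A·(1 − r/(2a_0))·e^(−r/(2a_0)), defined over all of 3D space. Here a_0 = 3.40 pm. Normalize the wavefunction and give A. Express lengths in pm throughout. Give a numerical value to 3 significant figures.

A ≈ 0.0318 pm^(-3/2)

We need A² ∫|f|² 4πr² dr = 1, taking the integral from 0 to ∞.
With ∫₀^∞ r^4 e^(−αr) dr = 4!/α^5, with ψ = A·(1 − r/(2a_0))·e^(−r/(2a_0)), the integral evaluates to A²·[8·π·a_0^3].
Substituting a_0 = 3.40 gives A² = 0.001012, so A = 0.03182.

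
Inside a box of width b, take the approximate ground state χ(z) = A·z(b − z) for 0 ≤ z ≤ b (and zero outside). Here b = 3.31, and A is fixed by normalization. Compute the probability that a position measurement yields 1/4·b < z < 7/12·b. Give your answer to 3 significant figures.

The probability is P = ∫ |χ|² dz over [1/4·b, 7/12·b].
With A² fixed by ∫|χ|² = 1, i.e. A² = (b^5/30)^(−1), substitute and integrate.
Substituting u = z/b, A² and the length scale cancel in the ratio: P = ∫_{1/4}^{7/12} u^2·(1 - u)^2 du / ∫_{0}^{1} u^2·(1 - u)^2 du.
Using ∫ u^2·(1 - u)^2 du = u^3·(6·u^2 - 15·u + 10)/30, the numerator is ≈ 0.018329 and the denominator is 1/30.
Taking the ratio, P = 0.5499.

P ≈ 0.550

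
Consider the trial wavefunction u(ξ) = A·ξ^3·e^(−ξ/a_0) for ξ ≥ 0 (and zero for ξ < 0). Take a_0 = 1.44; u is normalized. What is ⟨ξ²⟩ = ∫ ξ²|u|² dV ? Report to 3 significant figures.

⟨ξ^2⟩ ≈ 29.0

The expectation value is the |u|²-weighted average of ξ^2: ∫ ξ^2|u|² dξ.
With ∫₀^∞ ξ^8 e^(−αξ) dξ = 8!/α^9, since the A² factors cancel between numerator and denominator, ⟨ξ²⟩ = 14·a_0^2.
With a_0 = 1.44, ⟨ξ^2⟩ = 29.03.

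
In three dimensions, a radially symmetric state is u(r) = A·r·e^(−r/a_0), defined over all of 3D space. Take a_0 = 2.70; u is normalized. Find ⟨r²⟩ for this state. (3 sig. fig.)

⟨r^2⟩ ≈ 54.7

By definition ⟨r²⟩ = ∫ r^2 |u(r)|² 4πr² dr.
With ∫₀^∞ r^6 e^(−αr) dr = 6!/α^7, evaluating both integrals, ⟨r²⟩ = 15·a_0^2/2.
With a_0 = 2.70, ⟨r^2⟩ = 54.68.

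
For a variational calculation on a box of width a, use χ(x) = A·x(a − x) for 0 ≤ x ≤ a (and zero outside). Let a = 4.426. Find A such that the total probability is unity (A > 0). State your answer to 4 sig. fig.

Require ∫ |χ|² dx = 1 over the whole domain.
Expanding the polynomial and integrating term by term, ∫|χ|² dx = A²·(a^5/30).
Plugging in a = 4.426 yields A = 0.13290.

A ≈ 0.1329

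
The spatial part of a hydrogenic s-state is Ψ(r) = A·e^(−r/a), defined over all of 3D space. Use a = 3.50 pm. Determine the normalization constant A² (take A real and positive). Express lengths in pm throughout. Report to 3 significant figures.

Require ∫ |Ψ|² 4πr² dr = 1 over the whole domain.
(Spherical symmetry: dV = 4πr² dr.)
With Ψ = A·e^(−r/a), the integral evaluates to A²·[π·a^3].
Setting this equal to 1 gives A² = 1/(π·a^3).
Plugging in a = 3.50 yields A = 0.08616.

A^2 ≈ 0.00742 pm^(-3)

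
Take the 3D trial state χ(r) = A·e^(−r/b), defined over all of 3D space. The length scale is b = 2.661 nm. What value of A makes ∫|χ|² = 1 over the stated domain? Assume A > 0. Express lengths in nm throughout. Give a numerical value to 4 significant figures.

We need A² ∫|f|² 4πr² dr = 1, taking the integral from 0 to ∞.
In 3D with spherical symmetry the volume element is 4πr² dr.
Using ∫₀^∞ rⁿ e^(−αr) dr = n!/αⁿ⁺¹, carrying out the integral gives A² · π·b^3.
Hence A² = 1/[π·b^3].
Plugging in b = 2.661 yields A = 0.12997.

A ≈ 0.1300 nm^(-3/2)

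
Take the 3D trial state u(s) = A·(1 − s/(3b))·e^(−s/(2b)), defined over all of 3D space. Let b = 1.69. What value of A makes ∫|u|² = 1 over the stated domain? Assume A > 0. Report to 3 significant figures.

The normalization condition is ∫|u|² 4πs² ds = 1 from 0 to ∞.
(Spherical symmetry: dV = 4πs² ds.)
Using ∫₀^∞ sⁿ e^(−αs) ds = n!/αⁿ⁺¹, carrying out the integral gives A² · 8·π·b^3/3.
Hence A² = 1/[8·π·b^3/3].
Plugging in b = 1.69 yields A = 0.1573.

A ≈ 0.157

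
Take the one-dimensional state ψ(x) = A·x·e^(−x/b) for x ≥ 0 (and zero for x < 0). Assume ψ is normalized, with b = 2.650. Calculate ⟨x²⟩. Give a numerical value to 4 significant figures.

⟨x^2⟩ ≈ 21.07

The expectation value is the |ψ|²-weighted average of x^2: ∫ x^2|ψ|² dx.
Recall ∫₀^∞ x^m e^(−x/β) dx = m!·β^(m+1), since the A² factors cancel between numerator and denominator, ⟨x²⟩ = 3·b^2.
Putting b = 2.650 gives 21.068.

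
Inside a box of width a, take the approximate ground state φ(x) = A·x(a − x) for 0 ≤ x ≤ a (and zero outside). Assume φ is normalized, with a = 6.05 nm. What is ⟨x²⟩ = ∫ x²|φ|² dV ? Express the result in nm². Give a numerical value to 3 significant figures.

The expectation value is the |φ|²-weighted average of x^2: ∫ x^2|φ|² dx.
Expanding the polynomial and integrating term by term, the ratio of the moment integral to the normalization integral gives ⟨x²⟩ = 2·a^2/7.
With a = 6.05, ⟨x^2⟩ = 10.46.

⟨x^2⟩ ≈ 10.5 nm^2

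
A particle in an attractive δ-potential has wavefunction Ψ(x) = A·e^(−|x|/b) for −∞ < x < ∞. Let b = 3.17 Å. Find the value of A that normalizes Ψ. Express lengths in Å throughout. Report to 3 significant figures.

A ≈ 0.562 Å^(-1/2)

We need A² ∫|f|² dx = 1, taking the integral from −∞ to ∞.
With Ψ = A·e^(−|x|/b), the integral evaluates to A²·[b].
Setting this equal to 1 gives A² = 1/(b).
With b = 3.17: A² = 0.3155 and A = 0.5617.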